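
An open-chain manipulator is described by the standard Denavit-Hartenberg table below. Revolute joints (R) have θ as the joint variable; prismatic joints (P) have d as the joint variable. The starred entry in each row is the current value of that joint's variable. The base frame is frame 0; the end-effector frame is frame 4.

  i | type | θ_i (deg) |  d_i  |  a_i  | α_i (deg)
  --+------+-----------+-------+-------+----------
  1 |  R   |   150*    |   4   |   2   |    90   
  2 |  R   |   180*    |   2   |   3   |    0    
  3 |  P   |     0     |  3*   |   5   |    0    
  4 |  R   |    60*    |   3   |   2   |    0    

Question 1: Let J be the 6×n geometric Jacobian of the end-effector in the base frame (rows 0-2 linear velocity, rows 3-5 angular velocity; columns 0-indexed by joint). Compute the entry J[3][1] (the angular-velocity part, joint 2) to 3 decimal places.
0.500

axis z_1 = (0.5000,0.8660,0.0000); lever o_n−o_1 = (11.7942,2.4282,-1.7321)
cross product → J_v[:, 1] = (-1.5000,0.8660,-9.0000)
J_ω[:, 1] = z_1
entry J[3][1] = 0.5000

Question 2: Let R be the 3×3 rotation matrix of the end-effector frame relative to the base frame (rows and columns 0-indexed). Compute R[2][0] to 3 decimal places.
-0.866

End-effector x-axis (col 0 of R) = (0.4330,-0.2500,-0.8660)
R[2][0] = -0.8660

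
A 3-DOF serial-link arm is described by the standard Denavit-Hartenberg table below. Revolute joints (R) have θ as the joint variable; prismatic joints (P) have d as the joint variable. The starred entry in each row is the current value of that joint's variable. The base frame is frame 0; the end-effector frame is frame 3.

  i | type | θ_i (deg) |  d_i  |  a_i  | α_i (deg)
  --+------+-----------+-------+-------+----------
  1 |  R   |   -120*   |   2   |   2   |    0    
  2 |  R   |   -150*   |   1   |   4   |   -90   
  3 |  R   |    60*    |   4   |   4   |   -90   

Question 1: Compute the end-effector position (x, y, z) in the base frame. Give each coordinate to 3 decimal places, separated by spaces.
after link 1: o_1 = (-1.0000, -1.7321, 2.0000)
after link 2: o_2 = (-1.0000, 2.2679, 3.0000)
after link 3: o_3 = (-5.0000, 4.2679, -0.4641)

-5.000 4.268 -0.464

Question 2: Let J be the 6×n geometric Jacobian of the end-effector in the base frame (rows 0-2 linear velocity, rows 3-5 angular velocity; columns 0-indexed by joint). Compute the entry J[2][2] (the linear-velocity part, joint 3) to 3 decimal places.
-2.000

axis z_2 = (-1.0000,-0.0000,0.0000); lever o_n−o_2 = (-4.0000,2.0000,-3.4641)
cross product → J_v[:, 2] = (0.0000,-3.4641,-2.0000)
J_ω[:, 2] = z_2
entry J[2][2] = -2.0000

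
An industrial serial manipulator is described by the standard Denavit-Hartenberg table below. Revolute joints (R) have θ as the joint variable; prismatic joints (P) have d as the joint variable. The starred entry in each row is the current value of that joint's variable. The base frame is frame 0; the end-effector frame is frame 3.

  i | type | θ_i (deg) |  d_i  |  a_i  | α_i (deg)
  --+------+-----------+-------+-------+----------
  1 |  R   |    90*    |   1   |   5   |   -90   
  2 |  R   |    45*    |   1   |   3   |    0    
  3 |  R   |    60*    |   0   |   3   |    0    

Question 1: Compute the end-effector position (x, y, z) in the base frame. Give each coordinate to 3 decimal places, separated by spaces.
after link 1: o_1 = (0.0000, 5.0000, 1.0000)
after link 2: o_2 = (-1.0000, 7.1213, -1.1213)
after link 3: o_3 = (-1.0000, 6.3449, -4.0191)

-1.000 6.345 -4.019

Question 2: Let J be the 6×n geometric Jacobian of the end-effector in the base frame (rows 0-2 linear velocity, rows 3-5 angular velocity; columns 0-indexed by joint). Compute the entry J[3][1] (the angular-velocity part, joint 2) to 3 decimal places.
axis z_1 = (-1.0000,0.0000,0.0000); lever o_n−o_1 = (-1.0000,1.3449,-5.0191)
cross product → J_v[:, 1] = (-0.0000,-5.0191,-1.3449)
J_ω[:, 1] = z_1
entry J[3][1] = -1.0000

-1.000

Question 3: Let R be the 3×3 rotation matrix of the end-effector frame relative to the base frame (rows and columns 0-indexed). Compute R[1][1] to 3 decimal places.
-0.966

End-effector y-axis (col 1 of R) = (-0.0000,-0.9659,0.2588)
R[1][1] = -0.9659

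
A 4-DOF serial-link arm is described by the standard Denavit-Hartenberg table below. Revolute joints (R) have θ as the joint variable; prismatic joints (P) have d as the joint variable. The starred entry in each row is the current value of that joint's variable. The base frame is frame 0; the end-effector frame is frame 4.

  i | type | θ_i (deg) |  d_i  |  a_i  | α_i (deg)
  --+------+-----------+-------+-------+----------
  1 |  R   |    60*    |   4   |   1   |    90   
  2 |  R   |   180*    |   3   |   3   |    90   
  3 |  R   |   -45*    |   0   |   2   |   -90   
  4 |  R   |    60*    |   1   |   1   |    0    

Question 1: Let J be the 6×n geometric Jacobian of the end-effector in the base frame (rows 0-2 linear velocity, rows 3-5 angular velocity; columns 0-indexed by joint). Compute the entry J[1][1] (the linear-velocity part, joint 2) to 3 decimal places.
axis z_1 = (0.8660,-0.5000,0.0000); lever o_n−o_1 = (-1.0579,-5.7110,-0.8660)
cross product → J_v[:, 1] = (0.4330,0.7500,-5.4749)
J_ω[:, 1] = z_1
entry J[1][1] = 0.7500

0.750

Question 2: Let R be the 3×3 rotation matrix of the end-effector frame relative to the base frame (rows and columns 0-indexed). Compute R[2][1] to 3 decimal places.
End-effector y-axis (col 1 of R) = (0.8365,0.2241,-0.5000)
R[2][1] = -0.5000

-0.500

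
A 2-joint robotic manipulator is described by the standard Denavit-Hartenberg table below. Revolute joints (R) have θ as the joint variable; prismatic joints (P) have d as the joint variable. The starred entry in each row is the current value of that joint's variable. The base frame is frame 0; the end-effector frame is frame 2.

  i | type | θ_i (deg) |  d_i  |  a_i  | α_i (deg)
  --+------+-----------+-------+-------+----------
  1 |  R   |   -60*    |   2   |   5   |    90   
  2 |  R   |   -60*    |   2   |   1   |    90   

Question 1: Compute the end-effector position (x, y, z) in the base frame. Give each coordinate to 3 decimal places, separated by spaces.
after link 1: o_1 = (2.5000, -4.3301, 2.0000)
after link 2: o_2 = (1.0179, -5.7631, 1.1340)

1.018 -5.763 1.134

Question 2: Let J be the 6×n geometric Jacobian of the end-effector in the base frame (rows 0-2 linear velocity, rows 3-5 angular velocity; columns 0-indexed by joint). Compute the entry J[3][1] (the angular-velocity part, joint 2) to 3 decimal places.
-0.866

axis z_1 = (-0.8660,-0.5000,0.0000); lever o_n−o_1 = (-1.4821,-1.4330,-0.8660)
cross product → J_v[:, 1] = (0.4330,-0.7500,0.5000)
J_ω[:, 1] = z_1
entry J[3][1] = -0.8660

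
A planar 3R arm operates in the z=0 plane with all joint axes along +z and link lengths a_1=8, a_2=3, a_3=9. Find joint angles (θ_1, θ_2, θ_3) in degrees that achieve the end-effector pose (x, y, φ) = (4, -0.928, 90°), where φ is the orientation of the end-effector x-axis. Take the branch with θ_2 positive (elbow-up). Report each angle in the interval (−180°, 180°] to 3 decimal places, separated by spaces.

-76.114 30.010 136.104

wrist centre = target − a_3·(cos φ, sin φ) = (4.0000, -9.9280)
cos θ_2 = (114.5652−8²−3²)/(2·8·3) = 0.8659; θ_2 = 30.0096° (elbow-up)
β = atan2(-9.9280,4.0000) = -68.0555°; ψ = atan2(1.5004,10.5978) = 8.0584°
θ_1 = β − ψ = -76.1138°
θ_3 = φ − θ_1 − θ_2 = 136.1042° (wrapped to (-180°,180°])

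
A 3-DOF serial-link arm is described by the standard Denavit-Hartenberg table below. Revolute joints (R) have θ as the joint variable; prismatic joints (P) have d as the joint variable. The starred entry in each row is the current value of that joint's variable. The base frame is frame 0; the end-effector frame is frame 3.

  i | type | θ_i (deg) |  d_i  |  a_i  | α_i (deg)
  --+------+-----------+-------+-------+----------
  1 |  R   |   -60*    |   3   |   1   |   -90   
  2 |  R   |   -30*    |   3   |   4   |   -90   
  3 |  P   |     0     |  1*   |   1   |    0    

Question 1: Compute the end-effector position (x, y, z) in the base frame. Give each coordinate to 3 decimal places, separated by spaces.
5.513 -3.549 4.634

after link 1: o_1 = (0.5000, -0.8660, 3.0000)
after link 2: o_2 = (4.8301, -2.3660, 5.0000)
after link 3: o_3 = (5.5131, -3.5490, 4.6340)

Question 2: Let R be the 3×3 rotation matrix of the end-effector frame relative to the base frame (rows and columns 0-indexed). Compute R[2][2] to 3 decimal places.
-0.866

End-effector z-axis (col 2 of R) = (0.2500,-0.4330,-0.8660)
R[2][2] = -0.8660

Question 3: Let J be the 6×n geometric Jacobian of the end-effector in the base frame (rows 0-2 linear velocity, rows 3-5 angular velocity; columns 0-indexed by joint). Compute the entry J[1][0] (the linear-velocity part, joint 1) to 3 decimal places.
axis z_0 = ẑ; lever o_n−o_0 = (5.5131,-3.5490,4.6340)
cross product → J_v[:, 0] = (3.5490,5.5131,-0.0000)
J_ω[:, 0] = z_0
entry J[1][0] = 5.5131

5.513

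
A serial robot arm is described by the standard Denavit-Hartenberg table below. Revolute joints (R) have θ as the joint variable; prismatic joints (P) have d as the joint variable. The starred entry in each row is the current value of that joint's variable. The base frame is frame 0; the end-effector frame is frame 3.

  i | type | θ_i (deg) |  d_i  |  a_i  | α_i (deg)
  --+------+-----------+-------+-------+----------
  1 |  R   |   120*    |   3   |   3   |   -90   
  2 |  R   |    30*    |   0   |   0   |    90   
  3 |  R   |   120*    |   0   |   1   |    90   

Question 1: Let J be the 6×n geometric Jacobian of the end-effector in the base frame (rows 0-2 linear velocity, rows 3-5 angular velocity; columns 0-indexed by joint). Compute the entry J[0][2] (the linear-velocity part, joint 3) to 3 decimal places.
0.808

axis z_2 = (-0.2500,0.4330,0.8660); lever o_n−o_2 = (-0.5335,-0.8080,0.2500)
cross product → J_v[:, 2] = (0.8080,-0.3995,0.4330)
J_ω[:, 2] = z_2
entry J[0][2] = 0.8080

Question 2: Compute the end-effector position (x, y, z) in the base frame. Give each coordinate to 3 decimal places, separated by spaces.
after link 1: o_1 = (-1.5000, 2.5981, 3.0000)
after link 2: o_2 = (-1.5000, 2.5981, 3.0000)
after link 3: o_3 = (-2.0335, 1.7901, 3.2500)

-2.033 1.790 3.250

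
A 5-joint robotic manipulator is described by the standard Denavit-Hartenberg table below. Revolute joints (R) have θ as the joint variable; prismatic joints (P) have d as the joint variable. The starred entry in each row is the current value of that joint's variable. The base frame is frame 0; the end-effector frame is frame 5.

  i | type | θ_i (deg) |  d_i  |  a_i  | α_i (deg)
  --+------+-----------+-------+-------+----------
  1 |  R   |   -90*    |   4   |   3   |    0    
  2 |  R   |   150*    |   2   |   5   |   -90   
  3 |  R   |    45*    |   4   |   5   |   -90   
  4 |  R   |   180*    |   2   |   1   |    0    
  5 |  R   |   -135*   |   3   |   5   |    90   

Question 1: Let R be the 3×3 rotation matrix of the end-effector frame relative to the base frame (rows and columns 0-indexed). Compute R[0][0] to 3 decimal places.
End-effector x-axis (col 0 of R) = (0.8624,0.0795,-0.5000)
R[0][0] = 0.8624

0.862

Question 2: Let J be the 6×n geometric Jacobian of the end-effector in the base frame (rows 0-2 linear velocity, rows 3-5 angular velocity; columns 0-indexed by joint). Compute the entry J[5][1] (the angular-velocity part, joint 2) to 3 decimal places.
axis z_1 = (0.0000,0.0000,1.0000); lever o_n−o_1 = (2.9942,6.1151,-6.8640)
cross product → J_v[:, 1] = (-6.1151,2.9942,0.0000)
J_ω[:, 1] = z_1
entry J[5][1] = 1.0000

1.000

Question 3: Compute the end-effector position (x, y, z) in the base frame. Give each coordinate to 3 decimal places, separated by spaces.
after link 1: o_1 = (0.0000, -3.0000, 4.0000)
after link 2: o_2 = (2.5000, 1.3301, 6.0000)
after link 3: o_3 = (0.8037, 6.3920, 2.4645)
after link 4: o_4 = (-0.2570, 4.5549, 1.7574)
after link 5: o_5 = (2.9942, 3.1151, -2.8640)

2.994 3.115 -2.864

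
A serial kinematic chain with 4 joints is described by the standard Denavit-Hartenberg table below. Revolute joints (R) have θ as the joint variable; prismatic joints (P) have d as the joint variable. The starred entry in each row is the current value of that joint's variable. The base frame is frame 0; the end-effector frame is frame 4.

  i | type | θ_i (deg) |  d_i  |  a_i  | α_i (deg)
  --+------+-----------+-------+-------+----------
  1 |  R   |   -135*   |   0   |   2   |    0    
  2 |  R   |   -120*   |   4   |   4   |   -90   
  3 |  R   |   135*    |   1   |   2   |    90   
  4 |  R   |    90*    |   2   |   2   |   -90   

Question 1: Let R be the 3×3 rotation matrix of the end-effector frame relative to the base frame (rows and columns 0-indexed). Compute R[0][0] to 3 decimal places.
End-effector x-axis (col 0 of R) = (-0.9659,-0.2588,0.0000)
R[0][0] = -0.9659

-0.966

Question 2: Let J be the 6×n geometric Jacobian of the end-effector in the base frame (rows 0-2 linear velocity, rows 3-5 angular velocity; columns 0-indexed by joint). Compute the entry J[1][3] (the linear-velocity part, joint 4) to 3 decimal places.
axis z_3 = (-0.1830,0.6830,-0.7071); lever o_n−o_3 = (-2.2979,0.8484,-1.4142)
cross product → J_v[:, 3] = (-0.3660,1.3660,1.4142)
J_ω[:, 3] = z_3
entry J[1][3] = 1.3660

1.366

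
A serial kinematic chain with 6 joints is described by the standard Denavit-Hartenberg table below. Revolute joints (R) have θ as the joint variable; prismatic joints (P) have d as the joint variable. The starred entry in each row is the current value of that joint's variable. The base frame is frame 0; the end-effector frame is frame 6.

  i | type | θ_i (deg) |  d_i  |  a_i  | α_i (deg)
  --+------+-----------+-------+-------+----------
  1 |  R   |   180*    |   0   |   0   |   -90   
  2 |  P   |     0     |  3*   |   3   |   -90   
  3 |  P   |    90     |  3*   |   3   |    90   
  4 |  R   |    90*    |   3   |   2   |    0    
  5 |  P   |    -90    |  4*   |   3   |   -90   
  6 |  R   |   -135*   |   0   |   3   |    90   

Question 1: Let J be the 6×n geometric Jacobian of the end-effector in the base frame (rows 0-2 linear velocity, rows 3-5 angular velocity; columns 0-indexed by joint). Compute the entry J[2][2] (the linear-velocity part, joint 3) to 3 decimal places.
prismatic axis z_2 = (-0.0000,-0.0000,-1.0000)
J_v[:, 2] = z_2; J_ω[:, 2] = (0,0,0)
entry J[2][2] = -1.0000

-1.000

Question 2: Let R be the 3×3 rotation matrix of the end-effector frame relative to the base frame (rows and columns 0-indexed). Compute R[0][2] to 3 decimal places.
End-effector z-axis (col 2 of R) = (0.7071,-0.7071,0.0000)
R[0][2] = 0.7071

0.707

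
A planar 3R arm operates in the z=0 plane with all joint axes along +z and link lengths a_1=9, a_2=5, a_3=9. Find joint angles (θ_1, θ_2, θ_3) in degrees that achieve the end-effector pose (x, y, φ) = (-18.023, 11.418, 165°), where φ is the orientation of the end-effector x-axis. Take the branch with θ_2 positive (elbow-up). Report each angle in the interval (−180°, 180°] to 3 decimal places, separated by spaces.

wrist centre = target − a_3·(cos φ, sin φ) = (-9.3297, 9.0886)
cos θ_2 = (169.6459−9²−5²)/(2·9·5) = 0.7072; θ_2 = 44.9944° (elbow-up)
β = atan2(9.0886,-9.3297) = 135.7498°; ψ = atan2(3.5352,12.5359) = 15.7487°
θ_1 = β − ψ = 120.0010°
θ_3 = φ − θ_1 − θ_2 = 0.0046° (wrapped to (-180°,180°])

120.001 44.994 0.005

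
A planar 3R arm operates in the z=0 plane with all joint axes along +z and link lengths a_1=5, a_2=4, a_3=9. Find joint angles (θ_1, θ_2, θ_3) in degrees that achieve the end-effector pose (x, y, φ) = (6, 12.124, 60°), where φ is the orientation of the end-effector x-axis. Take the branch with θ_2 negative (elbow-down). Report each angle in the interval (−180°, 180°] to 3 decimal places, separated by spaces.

120.000 -120.005 60.005

wrist centre = target − a_3·(cos φ, sin φ) = (1.5000, 4.3298)
cos θ_2 = (20.9969−5²−4²)/(2·5·4) = -0.5001; θ_2 = -120.0051° (elbow-down)
β = atan2(4.3298,1.5000) = 70.8919°; ψ = atan2(-3.4639,2.9997) = -49.1081°
θ_1 = β − ψ = 120.0000°
θ_3 = φ − θ_1 − θ_2 = 60.0051° (wrapped to (-180°,180°])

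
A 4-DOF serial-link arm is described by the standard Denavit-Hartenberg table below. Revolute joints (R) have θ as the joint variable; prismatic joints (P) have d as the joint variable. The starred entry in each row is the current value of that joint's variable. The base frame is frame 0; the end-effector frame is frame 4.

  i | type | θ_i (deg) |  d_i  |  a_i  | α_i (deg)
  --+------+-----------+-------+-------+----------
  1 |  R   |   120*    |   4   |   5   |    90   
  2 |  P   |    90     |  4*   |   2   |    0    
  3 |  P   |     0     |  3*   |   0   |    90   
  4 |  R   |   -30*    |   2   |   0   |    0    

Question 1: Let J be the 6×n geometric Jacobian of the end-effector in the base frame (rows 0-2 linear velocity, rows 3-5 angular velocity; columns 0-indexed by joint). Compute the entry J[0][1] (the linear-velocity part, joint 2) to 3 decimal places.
prismatic axis z_1 = (0.8660,0.5000,0.0000)
J_v[:, 1] = z_1; J_ω[:, 1] = (0,0,0)
entry J[0][1] = 0.8660

0.866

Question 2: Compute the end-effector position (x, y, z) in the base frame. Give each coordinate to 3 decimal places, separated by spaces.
2.562 9.562 6.000

after link 1: o_1 = (-2.5000, 4.3301, 4.0000)
after link 2: o_2 = (0.9641, 6.3301, 6.0000)
after link 3: o_3 = (3.5622, 7.8301, 6.0000)
after link 4: o_4 = (2.5622, 9.5622, 6.0000)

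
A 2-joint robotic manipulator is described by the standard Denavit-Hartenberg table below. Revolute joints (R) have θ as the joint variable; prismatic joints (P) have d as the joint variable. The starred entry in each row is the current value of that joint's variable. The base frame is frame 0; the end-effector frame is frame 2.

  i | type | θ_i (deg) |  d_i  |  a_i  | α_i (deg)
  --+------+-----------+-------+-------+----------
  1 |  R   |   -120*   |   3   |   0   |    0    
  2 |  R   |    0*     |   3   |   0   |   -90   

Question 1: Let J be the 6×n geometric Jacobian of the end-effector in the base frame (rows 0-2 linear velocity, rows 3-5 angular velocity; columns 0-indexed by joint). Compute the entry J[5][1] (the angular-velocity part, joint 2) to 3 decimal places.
axis z_1 = (0.0000,0.0000,1.0000); lever o_n−o_1 = (0.0000,0.0000,3.0000)
cross product → J_v[:, 1] = (0.0000,0.0000,0.0000)
J_ω[:, 1] = z_1
entry J[5][1] = 1.0000

1.000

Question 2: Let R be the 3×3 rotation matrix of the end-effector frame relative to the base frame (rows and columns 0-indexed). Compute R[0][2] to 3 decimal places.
End-effector z-axis (col 2 of R) = (0.8660,-0.5000,0.0000)
R[0][2] = 0.8660

0.866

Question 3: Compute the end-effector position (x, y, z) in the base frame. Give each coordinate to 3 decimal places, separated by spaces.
after link 1: o_1 = (0.0000, 0.0000, 3.0000)
after link 2: o_2 = (0.0000, 0.0000, 6.0000)

0.000 0.000 6.000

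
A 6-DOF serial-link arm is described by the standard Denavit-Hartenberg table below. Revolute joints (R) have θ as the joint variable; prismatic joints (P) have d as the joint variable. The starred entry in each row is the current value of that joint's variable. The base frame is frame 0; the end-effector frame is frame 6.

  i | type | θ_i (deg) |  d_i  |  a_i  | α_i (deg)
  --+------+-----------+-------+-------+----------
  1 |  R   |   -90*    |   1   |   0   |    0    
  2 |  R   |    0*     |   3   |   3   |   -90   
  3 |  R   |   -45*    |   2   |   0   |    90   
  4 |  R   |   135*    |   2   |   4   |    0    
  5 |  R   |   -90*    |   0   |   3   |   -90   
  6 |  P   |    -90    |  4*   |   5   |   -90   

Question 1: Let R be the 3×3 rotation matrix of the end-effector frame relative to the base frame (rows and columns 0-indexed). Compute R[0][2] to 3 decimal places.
0.707

End-effector z-axis (col 2 of R) = (0.7071,-0.5000,0.5000)
R[0][2] = 0.7071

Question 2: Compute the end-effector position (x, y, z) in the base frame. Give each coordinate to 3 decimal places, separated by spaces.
after link 1: o_1 = (0.0000, 0.0000, 1.0000)
after link 2: o_2 = (0.0000, -3.0000, 4.0000)
after link 3: o_3 = (2.0000, -3.0000, 4.0000)
after link 4: o_4 = (4.8284, 0.4142, 3.4142)
after link 5: o_5 = (6.9497, -1.0858, 4.9142)
after link 6: o_6 = (9.7782, 4.4497, 6.4497)

9.778 4.450 6.450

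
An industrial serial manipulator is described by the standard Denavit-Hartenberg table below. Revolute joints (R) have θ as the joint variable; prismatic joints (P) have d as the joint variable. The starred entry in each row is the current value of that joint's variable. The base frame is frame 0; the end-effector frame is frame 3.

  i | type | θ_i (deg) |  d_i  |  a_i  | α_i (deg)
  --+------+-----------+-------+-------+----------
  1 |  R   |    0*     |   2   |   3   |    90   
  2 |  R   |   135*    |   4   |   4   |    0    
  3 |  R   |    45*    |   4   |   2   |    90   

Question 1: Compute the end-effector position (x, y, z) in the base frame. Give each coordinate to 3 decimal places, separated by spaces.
after link 1: o_1 = (3.0000, 0.0000, 2.0000)
after link 2: o_2 = (0.1716, -4.0000, 4.8284)
after link 3: o_3 = (-1.8284, -8.0000, 4.8284)

-1.828 -8.000 4.828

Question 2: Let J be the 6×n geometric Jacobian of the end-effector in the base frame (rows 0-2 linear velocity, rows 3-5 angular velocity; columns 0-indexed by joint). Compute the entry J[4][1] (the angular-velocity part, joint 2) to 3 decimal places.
-1.000

axis z_1 = (0.0000,-1.0000,0.0000); lever o_n−o_1 = (-4.8284,-8.0000,2.8284)
cross product → J_v[:, 1] = (-2.8284,-0.0000,-4.8284)
J_ω[:, 1] = z_1
entry J[4][1] = -1.0000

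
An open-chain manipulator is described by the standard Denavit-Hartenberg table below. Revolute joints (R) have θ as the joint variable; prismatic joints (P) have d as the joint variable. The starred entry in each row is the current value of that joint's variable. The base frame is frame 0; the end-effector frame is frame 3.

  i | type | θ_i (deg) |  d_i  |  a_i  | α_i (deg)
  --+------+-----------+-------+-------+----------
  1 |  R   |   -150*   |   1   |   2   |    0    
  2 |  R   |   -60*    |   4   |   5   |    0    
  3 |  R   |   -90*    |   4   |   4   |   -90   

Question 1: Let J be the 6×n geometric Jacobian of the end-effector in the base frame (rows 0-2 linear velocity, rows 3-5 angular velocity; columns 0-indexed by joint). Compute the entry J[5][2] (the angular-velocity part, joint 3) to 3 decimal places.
1.000

axis z_2 = (0.0000,0.0000,1.0000); lever o_n−o_2 = (2.0000,3.4641,4.0000)
cross product → J_v[:, 2] = (-3.4641,2.0000,0.0000)
J_ω[:, 2] = z_2
entry J[5][2] = 1.0000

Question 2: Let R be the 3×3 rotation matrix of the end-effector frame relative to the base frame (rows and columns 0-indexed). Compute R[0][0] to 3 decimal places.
0.500

End-effector x-axis (col 0 of R) = (0.5000,0.8660,0.0000)
R[0][0] = 0.5000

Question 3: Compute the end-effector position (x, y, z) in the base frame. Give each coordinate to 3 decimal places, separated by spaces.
-4.062 4.964 9.000

after link 1: o_1 = (-1.7321, -1.0000, 1.0000)
after link 2: o_2 = (-6.0622, 1.5000, 5.0000)
after link 3: o_3 = (-4.0622, 4.9641, 9.0000)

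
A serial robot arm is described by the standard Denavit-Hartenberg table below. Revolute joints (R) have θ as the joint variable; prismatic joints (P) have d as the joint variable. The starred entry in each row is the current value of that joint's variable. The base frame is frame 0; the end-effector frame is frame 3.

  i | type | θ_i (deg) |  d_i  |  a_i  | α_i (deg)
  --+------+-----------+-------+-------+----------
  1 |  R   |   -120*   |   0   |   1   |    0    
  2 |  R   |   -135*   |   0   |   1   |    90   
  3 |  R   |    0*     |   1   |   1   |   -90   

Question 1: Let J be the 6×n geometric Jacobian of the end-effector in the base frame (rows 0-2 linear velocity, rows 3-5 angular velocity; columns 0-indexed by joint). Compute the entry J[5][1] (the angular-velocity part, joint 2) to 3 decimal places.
1.000

axis z_1 = (0.0000,0.0000,1.0000); lever o_n−o_1 = (0.4483,2.1907,0.0000)
cross product → J_v[:, 1] = (-2.1907,0.4483,0.0000)
J_ω[:, 1] = z_1
entry J[5][1] = 1.0000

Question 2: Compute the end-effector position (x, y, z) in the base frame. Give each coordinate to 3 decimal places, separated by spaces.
-0.052 1.325 0.000

after link 1: o_1 = (-0.5000, -0.8660, 0.0000)
after link 2: o_2 = (-0.7588, 0.0999, 0.0000)
after link 3: o_3 = (-0.0517, 1.3246, 0.0000)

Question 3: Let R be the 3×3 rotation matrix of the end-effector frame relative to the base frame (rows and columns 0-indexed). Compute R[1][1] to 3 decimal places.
End-effector y-axis (col 1 of R) = (-0.9659,-0.2588,0.0000)
R[1][1] = -0.2588

-0.259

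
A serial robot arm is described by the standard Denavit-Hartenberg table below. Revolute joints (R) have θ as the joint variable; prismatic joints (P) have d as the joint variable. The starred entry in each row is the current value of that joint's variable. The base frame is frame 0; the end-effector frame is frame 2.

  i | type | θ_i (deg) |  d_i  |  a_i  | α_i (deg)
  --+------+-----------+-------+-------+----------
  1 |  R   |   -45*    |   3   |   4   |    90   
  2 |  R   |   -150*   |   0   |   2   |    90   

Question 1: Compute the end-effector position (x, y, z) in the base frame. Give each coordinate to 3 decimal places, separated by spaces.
after link 1: o_1 = (2.8284, -2.8284, 3.0000)
after link 2: o_2 = (1.6037, -1.6037, 2.0000)

1.604 -1.604 2.000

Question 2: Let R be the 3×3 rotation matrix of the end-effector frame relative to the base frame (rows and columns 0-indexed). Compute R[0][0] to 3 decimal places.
-0.612

End-effector x-axis (col 0 of R) = (-0.6124,0.6124,-0.5000)
R[0][0] = -0.6124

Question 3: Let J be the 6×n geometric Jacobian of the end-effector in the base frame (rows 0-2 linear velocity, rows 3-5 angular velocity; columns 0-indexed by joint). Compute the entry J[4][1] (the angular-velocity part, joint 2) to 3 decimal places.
axis z_1 = (-0.7071,-0.7071,0.0000); lever o_n−o_1 = (-1.2247,1.2247,-1.0000)
cross product → J_v[:, 1] = (0.7071,-0.7071,-1.7321)
J_ω[:, 1] = z_1
entry J[4][1] = -0.7071

-0.707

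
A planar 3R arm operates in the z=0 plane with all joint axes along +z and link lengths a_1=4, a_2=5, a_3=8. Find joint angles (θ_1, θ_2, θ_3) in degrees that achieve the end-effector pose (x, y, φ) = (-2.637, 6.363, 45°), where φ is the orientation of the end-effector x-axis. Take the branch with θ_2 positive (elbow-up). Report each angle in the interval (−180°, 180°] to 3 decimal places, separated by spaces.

150.001 44.995 -149.996

wrist centre = target − a_3·(cos φ, sin φ) = (-8.2939, 0.7061)
cos θ_2 = (69.2867−4²−5²)/(2·4·5) = 0.7072; θ_2 = 44.9952° (elbow-up)
β = atan2(0.7061,-8.2939) = 175.1335°; ψ = atan2(3.5352,7.5358) = 25.1324°
θ_1 = β − ψ = 150.0012°
θ_3 = φ − θ_1 − θ_2 = -149.9963° (wrapped to (-180°,180°])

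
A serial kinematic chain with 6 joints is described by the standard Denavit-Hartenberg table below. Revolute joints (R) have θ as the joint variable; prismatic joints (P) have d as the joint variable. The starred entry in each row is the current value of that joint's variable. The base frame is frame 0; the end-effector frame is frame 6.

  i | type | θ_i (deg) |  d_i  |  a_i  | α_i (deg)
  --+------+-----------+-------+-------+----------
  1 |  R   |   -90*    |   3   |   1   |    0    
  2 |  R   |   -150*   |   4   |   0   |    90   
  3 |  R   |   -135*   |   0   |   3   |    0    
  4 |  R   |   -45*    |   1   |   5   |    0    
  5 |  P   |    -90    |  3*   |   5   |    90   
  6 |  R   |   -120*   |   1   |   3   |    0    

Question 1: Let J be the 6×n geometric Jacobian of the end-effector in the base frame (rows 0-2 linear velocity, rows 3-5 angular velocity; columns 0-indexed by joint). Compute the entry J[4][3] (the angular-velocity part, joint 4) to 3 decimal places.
0.500

axis z_3 = (0.8660,0.5000,0.0000); lever o_n−o_3 = (3.2141,-2.7631,3.5000)
cross product → J_v[:, 3] = (1.7500,-3.0311,-4.0000)
J_ω[:, 3] = z_3
entry J[4][3] = 0.5000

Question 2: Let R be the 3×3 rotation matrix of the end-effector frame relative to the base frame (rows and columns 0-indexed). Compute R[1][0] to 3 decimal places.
End-effector x-axis (col 0 of R) = (-0.7500,-0.4330,-0.5000)
R[1][0] = -0.4330

-0.433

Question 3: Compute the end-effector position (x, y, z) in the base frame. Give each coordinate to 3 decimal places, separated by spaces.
after link 1: o_1 = (0.0000, -1.0000, 3.0000)
after link 2: o_2 = (0.0000, -1.0000, 7.0000)
after link 3: o_3 = (1.0607, -2.8371, 4.8787)
after link 4: o_4 = (4.4267, -6.6672, 4.8787)
after link 5: o_5 = (7.0248, -5.1672, 9.8787)
after link 6: o_6 = (4.2748, -5.6003, 8.3787)

4.275 -5.600 8.379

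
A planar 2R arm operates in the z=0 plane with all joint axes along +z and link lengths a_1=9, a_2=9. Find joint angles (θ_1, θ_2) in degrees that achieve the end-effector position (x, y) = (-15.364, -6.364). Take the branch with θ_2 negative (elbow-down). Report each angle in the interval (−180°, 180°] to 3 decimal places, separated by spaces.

cos θ_2 = (276.5530−9²−9²)/(2·9·9) = 0.7071; θ_2 = -44.9992° (elbow-down)
β = atan2(-6.3640,-15.3640) = -157.4999°; ψ = atan2(-6.3639,15.3641) = -22.4996°
θ_1 = β − ψ = -135.0004°

-135.000 -44.999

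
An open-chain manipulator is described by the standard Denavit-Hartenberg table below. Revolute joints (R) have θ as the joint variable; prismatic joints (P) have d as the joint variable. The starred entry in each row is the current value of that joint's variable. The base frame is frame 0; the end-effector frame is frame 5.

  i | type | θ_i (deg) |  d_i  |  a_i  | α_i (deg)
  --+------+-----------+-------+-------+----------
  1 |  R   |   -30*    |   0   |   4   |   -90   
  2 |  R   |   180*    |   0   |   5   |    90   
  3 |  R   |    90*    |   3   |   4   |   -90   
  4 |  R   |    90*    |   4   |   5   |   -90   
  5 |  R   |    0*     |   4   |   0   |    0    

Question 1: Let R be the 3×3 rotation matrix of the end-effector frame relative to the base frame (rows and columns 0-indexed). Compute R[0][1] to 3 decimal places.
-0.866

End-effector y-axis (col 1 of R) = (-0.8660,0.5000,-0.0000)
R[0][1] = -0.8660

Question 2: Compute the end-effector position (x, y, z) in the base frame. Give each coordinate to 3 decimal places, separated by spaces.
2.598 -1.500 2.000

after link 1: o_1 = (3.4641, -2.0000, 0.0000)
after link 2: o_2 = (-0.8660, 0.5000, -0.0000)
after link 3: o_3 = (1.1340, 3.9641, -3.0000)
after link 4: o_4 = (4.5981, 1.9641, 2.0000)
after link 5: o_5 = (2.5981, -1.5000, 2.0000)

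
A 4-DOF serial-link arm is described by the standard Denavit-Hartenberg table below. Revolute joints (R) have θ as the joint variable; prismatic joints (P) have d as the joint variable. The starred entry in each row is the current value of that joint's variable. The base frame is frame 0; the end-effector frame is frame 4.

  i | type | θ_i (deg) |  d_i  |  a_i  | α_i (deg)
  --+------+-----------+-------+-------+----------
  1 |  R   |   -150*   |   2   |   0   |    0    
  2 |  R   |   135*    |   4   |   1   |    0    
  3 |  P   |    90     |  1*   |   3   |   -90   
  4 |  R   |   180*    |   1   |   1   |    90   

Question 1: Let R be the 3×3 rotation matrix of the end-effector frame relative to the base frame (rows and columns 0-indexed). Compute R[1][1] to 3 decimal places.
0.259

End-effector y-axis (col 1 of R) = (-0.9659,0.2588,0.0000)
R[1][1] = 0.2588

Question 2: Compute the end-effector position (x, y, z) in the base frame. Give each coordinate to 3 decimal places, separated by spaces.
after link 1: o_1 = (0.0000, 0.0000, 2.0000)
after link 2: o_2 = (0.9659, -0.2588, 6.0000)
after link 3: o_3 = (1.7424, 2.6390, 7.0000)
after link 4: o_4 = (0.5176, 1.9319, 7.0000)

0.518 1.932 7.000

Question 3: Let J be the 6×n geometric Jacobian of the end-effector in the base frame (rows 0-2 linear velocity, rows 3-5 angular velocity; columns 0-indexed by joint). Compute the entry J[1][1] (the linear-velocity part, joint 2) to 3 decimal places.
axis z_1 = (0.0000,0.0000,1.0000); lever o_n−o_1 = (0.5176,1.9319,5.0000)
cross product → J_v[:, 1] = (-1.9319,0.5176,0.0000)
J_ω[:, 1] = z_1
entry J[1][1] = 0.5176

0.518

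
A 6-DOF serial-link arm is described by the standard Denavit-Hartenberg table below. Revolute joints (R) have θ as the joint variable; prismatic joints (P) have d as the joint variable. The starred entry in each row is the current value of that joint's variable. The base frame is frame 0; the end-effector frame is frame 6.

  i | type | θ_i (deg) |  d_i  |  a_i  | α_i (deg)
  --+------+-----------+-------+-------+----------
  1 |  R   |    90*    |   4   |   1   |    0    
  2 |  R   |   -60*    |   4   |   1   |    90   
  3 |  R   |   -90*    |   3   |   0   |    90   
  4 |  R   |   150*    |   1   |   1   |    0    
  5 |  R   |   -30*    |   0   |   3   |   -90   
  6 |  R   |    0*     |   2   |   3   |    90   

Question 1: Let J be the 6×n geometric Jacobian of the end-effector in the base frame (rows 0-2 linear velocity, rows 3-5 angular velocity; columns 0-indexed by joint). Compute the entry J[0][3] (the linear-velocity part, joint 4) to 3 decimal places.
axis z_3 = (-0.8660,-0.5000,-0.0000); lever o_n−o_3 = (1.4821,-4.5670,5.5981)
cross product → J_v[:, 3] = (-2.7990,4.8481,4.6962)
J_ω[:, 3] = z_3
entry J[0][3] = -2.7990

-2.799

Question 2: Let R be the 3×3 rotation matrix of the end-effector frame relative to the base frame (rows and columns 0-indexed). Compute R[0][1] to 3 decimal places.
End-effector y-axis (col 1 of R) = (-0.2500,0.4330,0.8660)
R[0][1] = -0.2500

-0.250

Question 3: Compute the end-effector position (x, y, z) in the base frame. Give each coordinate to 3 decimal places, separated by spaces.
3.848 -5.665 13.598

after link 1: o_1 = (0.0000, 1.0000, 4.0000)
after link 2: o_2 = (0.8660, 1.5000, 8.0000)
after link 3: o_3 = (2.3660, -1.0981, 8.0000)
after link 4: o_4 = (1.7500, -2.0311, 8.8660)
after link 5: o_5 = (3.0490, -4.2811, 10.3660)
after link 6: o_6 = (3.8481, -5.6651, 13.5981)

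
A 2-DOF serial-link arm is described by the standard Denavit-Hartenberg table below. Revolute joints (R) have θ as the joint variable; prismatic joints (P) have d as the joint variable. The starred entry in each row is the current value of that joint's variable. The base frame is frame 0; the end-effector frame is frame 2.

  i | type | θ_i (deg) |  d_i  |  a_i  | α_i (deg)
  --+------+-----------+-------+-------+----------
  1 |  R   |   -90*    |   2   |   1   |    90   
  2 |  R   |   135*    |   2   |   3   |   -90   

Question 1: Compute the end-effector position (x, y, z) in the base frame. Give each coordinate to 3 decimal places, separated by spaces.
after link 1: o_1 = (0.0000, -1.0000, 2.0000)
after link 2: o_2 = (-2.0000, 1.1213, 4.1213)

-2.000 1.121 4.121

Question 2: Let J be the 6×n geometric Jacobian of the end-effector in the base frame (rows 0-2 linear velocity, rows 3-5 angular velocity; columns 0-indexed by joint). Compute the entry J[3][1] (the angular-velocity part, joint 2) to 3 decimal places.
axis z_1 = (-1.0000,-0.0000,0.0000); lever o_n−o_1 = (-2.0000,2.1213,2.1213)
cross product → J_v[:, 1] = (-0.0000,2.1213,-2.1213)
J_ω[:, 1] = z_1
entry J[3][1] = -1.0000

-1.000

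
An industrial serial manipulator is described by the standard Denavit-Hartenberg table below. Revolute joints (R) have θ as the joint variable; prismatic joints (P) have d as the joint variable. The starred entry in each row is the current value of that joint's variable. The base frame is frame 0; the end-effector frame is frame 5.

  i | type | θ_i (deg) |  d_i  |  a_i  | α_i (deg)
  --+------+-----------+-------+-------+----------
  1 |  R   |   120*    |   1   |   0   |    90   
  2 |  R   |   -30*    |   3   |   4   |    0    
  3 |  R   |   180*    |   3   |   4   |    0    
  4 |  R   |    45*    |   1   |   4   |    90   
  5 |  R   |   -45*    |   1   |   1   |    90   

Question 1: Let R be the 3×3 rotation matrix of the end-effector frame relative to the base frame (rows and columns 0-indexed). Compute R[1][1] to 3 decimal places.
-0.224

End-effector y-axis (col 1 of R) = (0.1294,-0.2241,0.9659)
R[1][1] = -0.2241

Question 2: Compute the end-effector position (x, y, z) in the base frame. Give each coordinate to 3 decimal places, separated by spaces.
7.853 -1.015 0.748

after link 1: o_1 = (0.0000, 0.0000, 1.0000)
after link 2: o_2 = (0.8660, 4.5000, -1.0000)
after link 3: o_3 = (5.1962, 3.0000, 1.0000)
after link 4: o_4 = (7.9940, 0.1539, -0.0353)
after link 5: o_5 = (7.8526, -1.0153, 0.7476)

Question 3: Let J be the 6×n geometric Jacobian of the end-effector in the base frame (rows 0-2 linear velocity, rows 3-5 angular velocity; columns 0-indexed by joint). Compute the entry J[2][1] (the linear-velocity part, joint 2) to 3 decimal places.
-4.806

axis z_1 = (0.8660,0.5000,0.0000); lever o_n−o_1 = (7.8526,-1.0153,-0.2524)
cross product → J_v[:, 1] = (-0.1262,0.2186,-4.8055)
J_ω[:, 1] = z_1
entry J[2][1] = -4.8055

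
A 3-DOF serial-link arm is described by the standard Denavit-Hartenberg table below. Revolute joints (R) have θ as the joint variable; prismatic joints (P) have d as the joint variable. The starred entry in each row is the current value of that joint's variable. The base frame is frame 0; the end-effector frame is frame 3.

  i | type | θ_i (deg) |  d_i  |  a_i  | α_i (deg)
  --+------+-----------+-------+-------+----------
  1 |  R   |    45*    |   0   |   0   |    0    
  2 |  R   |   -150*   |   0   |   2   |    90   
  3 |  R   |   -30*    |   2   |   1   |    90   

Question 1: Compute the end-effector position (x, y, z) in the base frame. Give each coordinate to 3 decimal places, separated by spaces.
-2.674 -2.251 -0.500

after link 1: o_1 = (0.0000, 0.0000, 0.0000)
after link 2: o_2 = (-0.5176, -1.9319, 0.0000)
after link 3: o_3 = (-2.6736, -2.2507, -0.5000)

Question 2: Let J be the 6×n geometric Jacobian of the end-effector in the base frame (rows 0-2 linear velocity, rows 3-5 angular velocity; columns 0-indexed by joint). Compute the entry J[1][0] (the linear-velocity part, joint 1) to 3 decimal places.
axis z_0 = ẑ; lever o_n−o_0 = (-2.6736,-2.2507,-0.5000)
cross product → J_v[:, 0] = (2.2507,-2.6736,0.0000)
J_ω[:, 0] = z_0
entry J[1][0] = -2.6736

-2.674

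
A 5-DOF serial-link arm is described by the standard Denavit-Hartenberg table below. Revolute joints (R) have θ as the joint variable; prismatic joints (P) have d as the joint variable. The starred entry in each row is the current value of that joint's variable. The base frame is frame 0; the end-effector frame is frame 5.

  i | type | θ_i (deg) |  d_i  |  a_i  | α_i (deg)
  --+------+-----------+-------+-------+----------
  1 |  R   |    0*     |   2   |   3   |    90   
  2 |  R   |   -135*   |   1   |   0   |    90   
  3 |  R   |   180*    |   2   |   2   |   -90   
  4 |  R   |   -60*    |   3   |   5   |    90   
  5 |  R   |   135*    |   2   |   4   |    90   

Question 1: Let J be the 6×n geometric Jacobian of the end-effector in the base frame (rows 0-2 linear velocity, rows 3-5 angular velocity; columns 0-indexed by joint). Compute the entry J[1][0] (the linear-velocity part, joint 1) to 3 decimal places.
0.506

axis z_0 = ẑ; lever o_n−o_0 = (0.5061,4.8284,6.4084)
cross product → J_v[:, 0] = (-4.8284,0.5061,0.0000)
J_ω[:, 0] = z_0
entry J[1][0] = 0.5061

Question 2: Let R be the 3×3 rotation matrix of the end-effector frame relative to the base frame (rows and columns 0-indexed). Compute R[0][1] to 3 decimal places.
End-effector y-axis (col 1 of R) = (-0.9659,0.0000,-0.2588)
R[0][1] = -0.9659

-0.966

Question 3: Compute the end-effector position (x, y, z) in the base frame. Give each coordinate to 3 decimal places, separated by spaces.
0.506 4.828 6.408

after link 1: o_1 = (3.0000, 0.0000, 2.0000)
after link 2: o_2 = (3.0000, -1.0000, 2.0000)
after link 3: o_3 = (3.0000, -1.0000, 4.8284)
after link 4: o_4 = (1.7059, 2.0000, 9.6581)
after link 5: o_5 = (0.5061, 4.8284, 6.4084)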